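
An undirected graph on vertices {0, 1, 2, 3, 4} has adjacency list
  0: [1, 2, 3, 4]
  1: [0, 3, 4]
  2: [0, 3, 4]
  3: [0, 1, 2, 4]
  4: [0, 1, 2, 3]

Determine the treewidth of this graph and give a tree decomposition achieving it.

Treewidth 3.
Bags: B1 = {0, 2, 3, 4}  B2 = {0, 1, 3, 4}
Tree: B1–B2

The largest bag has 4 vertices, giving width 3; this decomposition certifies tw(G) ≤ 3. On the other hand G contains the 4-clique {0, 1, 3, 4}. A clique must lie in a single bag of any decomposition, so no decomposition can have width below 3. The upper and lower bounds meet at 3, so that is the treewidth.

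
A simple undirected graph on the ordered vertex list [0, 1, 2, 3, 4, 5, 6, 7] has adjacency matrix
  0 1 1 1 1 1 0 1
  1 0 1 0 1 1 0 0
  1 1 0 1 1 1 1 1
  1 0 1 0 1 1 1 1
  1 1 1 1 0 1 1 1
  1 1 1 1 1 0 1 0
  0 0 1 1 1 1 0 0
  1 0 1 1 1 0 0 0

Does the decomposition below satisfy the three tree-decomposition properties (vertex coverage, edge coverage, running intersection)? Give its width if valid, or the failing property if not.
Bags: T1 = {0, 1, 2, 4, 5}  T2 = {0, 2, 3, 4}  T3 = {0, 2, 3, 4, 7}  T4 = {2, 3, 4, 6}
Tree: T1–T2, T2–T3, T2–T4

A tree decomposition must satisfy three properties: every vertex lies in some bag; for every edge, both endpoints lie together in some bag; and for every vertex, the bags containing it form a connected subtree. Here edge (5,3) lies in no bag, so the decomposition is invalid.

No — edge (5,3) lies in no bag.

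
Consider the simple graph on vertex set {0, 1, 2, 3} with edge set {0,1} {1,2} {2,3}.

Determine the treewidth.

1

A width-1 tree decomposition is:
Bags: B1 = {2, 3}  B2 = {1, 2}  B3 = {0, 1}
Tree: B1–B2, B2–B3
The largest bag has 2 vertices, giving width 1; this decomposition certifies tw(G) ≤ 1. Since G has at least one edge (e.g. 3–2), it is not an edgeless graph, so tw(G) ≥ 1. The upper and lower bounds meet at 1, so that is the treewidth.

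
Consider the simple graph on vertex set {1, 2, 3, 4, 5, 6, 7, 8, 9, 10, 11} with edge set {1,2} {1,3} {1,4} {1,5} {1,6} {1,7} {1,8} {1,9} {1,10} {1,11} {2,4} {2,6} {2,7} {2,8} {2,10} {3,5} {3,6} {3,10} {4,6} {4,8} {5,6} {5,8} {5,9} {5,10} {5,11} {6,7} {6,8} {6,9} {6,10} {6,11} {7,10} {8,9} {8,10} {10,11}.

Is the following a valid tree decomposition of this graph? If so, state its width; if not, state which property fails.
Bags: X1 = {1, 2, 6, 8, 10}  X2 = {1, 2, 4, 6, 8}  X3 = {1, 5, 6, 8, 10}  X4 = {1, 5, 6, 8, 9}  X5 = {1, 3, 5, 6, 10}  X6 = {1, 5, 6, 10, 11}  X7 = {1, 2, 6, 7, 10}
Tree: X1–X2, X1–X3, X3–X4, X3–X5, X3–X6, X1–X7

Yes; width 4.

Checking the three conditions: (i) the bags cover all of {1, 2, 3, 4, 5, 6, 7, 8, 9, 10, 11}; (ii) for each edge, some bag contains both endpoints; (iii) the bags containing any fixed vertex form a subtree. All hold, so the decomposition is valid with width 5 − 1 = 4.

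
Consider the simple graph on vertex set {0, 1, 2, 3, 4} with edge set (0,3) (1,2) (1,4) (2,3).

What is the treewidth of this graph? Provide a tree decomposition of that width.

Each bag holds 2 vertices, so the decomposition has width 1, which upper-bounds the treewidth. Any graph with an edge has treewidth ≥ 1, and G has the edge 2–1. The upper and lower bounds meet at 1, so that is the treewidth.

Treewidth 1.
One optimal decomposition is:
Bags: B1 = {1, 2}  B2 = {2, 3}  B3 = {0, 3}  B4 = {1, 4}
Tree: B1–B2, B2–B3, B1–B4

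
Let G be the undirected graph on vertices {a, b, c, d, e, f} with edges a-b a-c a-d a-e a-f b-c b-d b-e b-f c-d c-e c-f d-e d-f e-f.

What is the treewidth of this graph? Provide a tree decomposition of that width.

Treewidth 5.
One such decomposition:
Bags: B1 = {a, b, c, d, e, f}
Tree: (single bag)

With just one bag of size 6, the width is 6 − 1 = 5, so tw(G) ≤ 5. Conversely, {a, b, c, d, e, f} is a clique of size 6, and the vertices of any clique must share a bag in every tree decomposition; so some bag has ≥ 6 vertices and tw(G) ≥ 5. Therefore the treewidth is 5.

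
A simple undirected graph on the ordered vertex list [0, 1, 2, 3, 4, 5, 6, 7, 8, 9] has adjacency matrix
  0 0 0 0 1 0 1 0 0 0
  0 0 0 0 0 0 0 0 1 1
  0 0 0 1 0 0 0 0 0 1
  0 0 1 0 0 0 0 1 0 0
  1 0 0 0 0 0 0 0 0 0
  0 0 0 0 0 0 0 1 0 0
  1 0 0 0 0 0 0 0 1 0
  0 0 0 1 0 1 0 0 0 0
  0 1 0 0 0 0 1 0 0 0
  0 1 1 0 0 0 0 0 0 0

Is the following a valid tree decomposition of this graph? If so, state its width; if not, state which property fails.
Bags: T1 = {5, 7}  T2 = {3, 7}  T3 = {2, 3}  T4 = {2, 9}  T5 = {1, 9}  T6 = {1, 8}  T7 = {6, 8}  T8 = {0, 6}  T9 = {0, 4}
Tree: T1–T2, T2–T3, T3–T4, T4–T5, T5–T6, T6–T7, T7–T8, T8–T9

Yes; width 1.

Checking the three conditions: (i) the bags cover all of {0, 1, 2, 3, 4, 5, 6, 7, 8, 9}; (ii) for each edge, some bag contains both endpoints; (iii) the bags containing any fixed vertex form a subtree. All hold, so the decomposition is valid with width 2 − 1 = 1.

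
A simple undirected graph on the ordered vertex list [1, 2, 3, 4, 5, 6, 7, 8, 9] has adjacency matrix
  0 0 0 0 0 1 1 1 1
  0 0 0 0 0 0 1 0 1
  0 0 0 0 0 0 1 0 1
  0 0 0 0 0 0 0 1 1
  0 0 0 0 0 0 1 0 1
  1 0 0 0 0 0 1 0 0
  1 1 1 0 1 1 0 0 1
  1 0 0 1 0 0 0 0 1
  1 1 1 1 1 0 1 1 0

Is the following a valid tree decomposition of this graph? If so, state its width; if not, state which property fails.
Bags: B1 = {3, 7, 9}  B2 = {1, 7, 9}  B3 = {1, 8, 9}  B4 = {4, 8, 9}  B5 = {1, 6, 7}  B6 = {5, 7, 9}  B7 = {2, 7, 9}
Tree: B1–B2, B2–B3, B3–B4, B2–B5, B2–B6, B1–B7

Every vertex of G appears in some bag (union = {1, 2, 3, 4, 5, 6, 7, 8, 9}); every edge is covered by a bag; and for each vertex v the set of bags containing v is connected in the bag tree. The decomposition is therefore valid. The largest bag has 3 vertices, so the width is 2.

Yes; width 2.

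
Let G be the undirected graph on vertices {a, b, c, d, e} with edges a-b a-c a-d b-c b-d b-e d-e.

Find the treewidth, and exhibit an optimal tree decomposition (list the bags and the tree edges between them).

Every bag has size at most 3, so the width is 3 − 1 = 2 and tw(G) ≤ 2. On the other hand G contains the 3-clique {b, d, e}. A clique must lie in a single bag of any decomposition, so no decomposition can have width below 2. Hence tw(G) = 2 exactly.

Treewidth 2.
One such decomposition:
Bags: B1 = {a, b, d}  B2 = {b, d, e}  B3 = {a, b, c}
Tree: B1–B2, B1–B3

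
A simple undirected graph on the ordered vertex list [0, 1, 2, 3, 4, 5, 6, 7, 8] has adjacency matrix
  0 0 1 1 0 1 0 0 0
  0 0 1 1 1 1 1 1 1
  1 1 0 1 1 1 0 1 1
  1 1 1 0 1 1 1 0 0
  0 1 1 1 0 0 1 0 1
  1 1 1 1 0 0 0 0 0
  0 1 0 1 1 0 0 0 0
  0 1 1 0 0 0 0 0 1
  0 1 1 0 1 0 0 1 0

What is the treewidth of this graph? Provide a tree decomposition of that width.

Each bag holds 4 vertices, so the decomposition has width 3, which upper-bounds the treewidth. Conversely, {0, 2, 3, 5} is a clique of size 4, and the vertices of any clique must share a bag in every tree decomposition; so some bag has ≥ 4 vertices and tw(G) ≥ 3. Combining the bounds, tw(G) = 3.

Treewidth 3.
Bags: B1 = {1, 2, 3, 4}  B2 = {1, 2, 4, 8}  B3 = {1, 2, 3, 5}  B4 = {0, 2, 3, 5}  B5 = {1, 3, 4, 6}  B6 = {1, 2, 7, 8}
Tree: B1–B2, B1–B3, B3–B4, B1–B5, B2–B6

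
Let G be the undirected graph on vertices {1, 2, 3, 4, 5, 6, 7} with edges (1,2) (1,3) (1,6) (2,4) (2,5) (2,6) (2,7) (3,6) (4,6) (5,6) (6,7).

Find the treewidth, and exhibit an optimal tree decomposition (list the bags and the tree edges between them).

Treewidth 2.
Bags: B1 = {1, 2, 6}  B2 = {1, 3, 6}  B3 = {2, 6, 7}  B4 = {2, 4, 6}  B5 = {2, 5, 6}
Tree: B1–B2, B1–B3, B1–B4, B1–B5

The largest bag has 3 vertices, giving width 2; this decomposition certifies tw(G) ≤ 2. Conversely, {1, 2, 6} is a clique of size 3, and the vertices of any clique must share a bag in every tree decomposition; so some bag has ≥ 3 vertices and tw(G) ≥ 2. Combining the bounds, tw(G) = 2.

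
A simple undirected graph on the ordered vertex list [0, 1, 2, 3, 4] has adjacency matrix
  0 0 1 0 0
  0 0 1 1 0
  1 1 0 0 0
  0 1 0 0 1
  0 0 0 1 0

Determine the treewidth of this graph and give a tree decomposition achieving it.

Treewidth 1.
One such decomposition:
Bags: B1 = {1, 2}  B2 = {1, 3}  B3 = {0, 2}  B4 = {3, 4}
Tree: B1–B2, B1–B3, B2–B4

Each bag holds 2 vertices, so the decomposition has width 1, which upper-bounds the treewidth. Since G has at least one edge (e.g. 1–2), it is not an edgeless graph, so tw(G) ≥ 1. Therefore the treewidth is 1.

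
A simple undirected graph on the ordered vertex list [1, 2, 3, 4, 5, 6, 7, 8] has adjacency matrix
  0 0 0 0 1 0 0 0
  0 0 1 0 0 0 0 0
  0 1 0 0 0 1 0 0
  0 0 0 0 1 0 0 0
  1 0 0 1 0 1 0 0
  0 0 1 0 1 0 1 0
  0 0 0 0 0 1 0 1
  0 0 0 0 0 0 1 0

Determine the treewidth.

A width-1 tree decomposition is:
Bags: B1 = {5, 6}  B2 = {4, 5}  B3 = {6, 7}  B4 = {3, 6}  B5 = {1, 5}  B6 = {2, 3}  B7 = {7, 8}
Tree: B1–B2, B1–B3, B1–B4, B1–B5, B4–B6, B3–B7
Every bag has size at most 2, so the width is 2 − 1 = 1 and tw(G) ≤ 1. Since G has at least one edge (e.g. 6–5), it is not an edgeless graph, so tw(G) ≥ 1. Combining the bounds, tw(G) = 1.

1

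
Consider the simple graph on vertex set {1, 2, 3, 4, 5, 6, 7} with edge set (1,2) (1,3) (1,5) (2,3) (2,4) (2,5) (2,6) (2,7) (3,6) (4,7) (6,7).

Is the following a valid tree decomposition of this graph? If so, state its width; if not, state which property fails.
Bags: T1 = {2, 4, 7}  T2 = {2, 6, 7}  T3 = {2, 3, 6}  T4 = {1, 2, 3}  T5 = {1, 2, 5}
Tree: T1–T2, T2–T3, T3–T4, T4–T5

Checking the three conditions: (i) the bags cover all of {1, 2, 3, 4, 5, 6, 7}; (ii) for each edge, some bag contains both endpoints; (iii) the bags containing any fixed vertex form a subtree. All hold, so the decomposition is valid with width 3 − 1 = 2.

Yes; width 2.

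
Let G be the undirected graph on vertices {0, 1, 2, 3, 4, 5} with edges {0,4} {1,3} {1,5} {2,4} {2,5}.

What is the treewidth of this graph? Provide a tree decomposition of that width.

Each bag holds 2 vertices, so the decomposition has width 1, which upper-bounds the treewidth. Since G has at least one edge (e.g. 3–1), it is not an edgeless graph, so tw(G) ≥ 1. The upper and lower bounds meet at 1, so that is the treewidth.

Treewidth 1.
One optimal decomposition is:
Bags: B1 = {1, 3}  B2 = {1, 5}  B3 = {2, 5}  B4 = {2, 4}  B5 = {0, 4}
Tree: B1–B2, B2–B3, B3–B4, B4–B5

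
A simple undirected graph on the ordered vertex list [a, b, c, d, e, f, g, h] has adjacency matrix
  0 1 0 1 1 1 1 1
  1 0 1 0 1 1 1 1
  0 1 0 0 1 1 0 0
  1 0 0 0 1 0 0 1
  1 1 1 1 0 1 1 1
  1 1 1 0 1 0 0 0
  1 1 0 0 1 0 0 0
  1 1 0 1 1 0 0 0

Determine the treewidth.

3

A width-3 tree decomposition is:
Bags: B1 = {a, b, e, h}  B2 = {a, b, e, f}  B3 = {a, d, e, h}  B4 = {a, b, e, g}  B5 = {b, c, e, f}
Tree: B1–B2, B1–B3, B2–B4, B2–B5
The largest bag has 4 vertices, giving width 3; this decomposition certifies tw(G) ≤ 3. For the lower bound, the 4 vertices {a, d, e, h} are pairwise adjacent, and any tree decomposition puts a clique entirely inside one bag — forcing width ≥ 3. Combining the bounds, tw(G) = 3.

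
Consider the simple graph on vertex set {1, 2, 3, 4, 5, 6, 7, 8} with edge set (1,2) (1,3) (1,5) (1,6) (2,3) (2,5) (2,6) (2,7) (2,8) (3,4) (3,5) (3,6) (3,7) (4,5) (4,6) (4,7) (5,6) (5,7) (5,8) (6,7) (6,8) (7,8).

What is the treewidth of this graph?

A width-4 tree decomposition is:
Bags: B1 = {1, 2, 3, 5, 6}  B2 = {2, 3, 5, 6, 7}  B3 = {2, 5, 6, 7, 8}  B4 = {3, 4, 5, 6, 7}
Tree: B1–B2, B2–B3, B2–B4
The largest bag has 5 vertices, giving width 4; this decomposition certifies tw(G) ≤ 4. On the other hand G contains the 5-clique {2, 5, 6, 7, 8}. A clique must lie in a single bag of any decomposition, so no decomposition can have width below 4. Hence tw(G) = 4 exactly.

4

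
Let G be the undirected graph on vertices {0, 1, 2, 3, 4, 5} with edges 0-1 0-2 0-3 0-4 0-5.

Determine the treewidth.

1

A width-1 tree decomposition is:
Bags: B1 = {0, 3}  B2 = {0, 1}  B3 = {0, 2}  B4 = {0, 5}  B5 = {0, 4}
Tree: B1–B2, B1–B3, B3–B4, B4–B5
Each bag holds 2 vertices, so the decomposition has width 1, which upper-bounds the treewidth. G has an edge, so its treewidth is at least 1. Combining the bounds, tw(G) = 1.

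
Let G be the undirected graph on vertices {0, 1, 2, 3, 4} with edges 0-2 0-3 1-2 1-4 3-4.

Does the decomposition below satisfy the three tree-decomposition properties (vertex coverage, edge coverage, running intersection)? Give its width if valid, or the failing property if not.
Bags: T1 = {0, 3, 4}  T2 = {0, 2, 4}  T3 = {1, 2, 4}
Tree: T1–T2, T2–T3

Yes; width 2.

Every vertex of G appears in some bag (union = {0, 1, 2, 3, 4}); every edge is covered by a bag; and for each vertex v the set of bags containing v is connected in the bag tree. The decomposition is therefore valid. The largest bag has 3 vertices, so the width is 2.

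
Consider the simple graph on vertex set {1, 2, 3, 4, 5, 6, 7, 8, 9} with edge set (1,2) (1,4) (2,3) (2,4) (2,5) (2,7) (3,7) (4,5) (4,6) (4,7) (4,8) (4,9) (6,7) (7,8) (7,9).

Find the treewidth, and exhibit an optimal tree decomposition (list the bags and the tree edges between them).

The largest bag has 3 vertices, giving width 2; this decomposition certifies tw(G) ≤ 2. Conversely, {2, 3, 7} is a clique of size 3, and the vertices of any clique must share a bag in every tree decomposition; so some bag has ≥ 3 vertices and tw(G) ≥ 2. Therefore the treewidth is 2.

Treewidth 2.
One optimal decomposition is:
Bags: B1 = {2, 4, 7}  B2 = {4, 7, 8}  B3 = {2, 4, 5}  B4 = {1, 2, 4}  B5 = {4, 6, 7}  B6 = {4, 7, 9}  B7 = {2, 3, 7}
Tree: B1–B2, B1–B3, B3–B4, B2–B5, B5–B6, B1–B7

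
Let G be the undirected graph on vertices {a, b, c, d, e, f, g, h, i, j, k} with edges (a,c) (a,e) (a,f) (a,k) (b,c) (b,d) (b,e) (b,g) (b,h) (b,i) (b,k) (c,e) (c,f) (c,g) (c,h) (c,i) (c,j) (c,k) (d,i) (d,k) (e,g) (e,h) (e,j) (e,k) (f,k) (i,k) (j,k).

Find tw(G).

A width-3 tree decomposition is:
Bags: B1 = {b, c, e, k}  B2 = {a, c, e, k}  B3 = {a, c, f, k}  B4 = {b, c, e, h}  B5 = {b, c, i, k}  B6 = {b, d, i, k}  B7 = {c, e, j, k}  B8 = {b, c, e, g}
Tree: B1–B2, B2–B3, B1–B4, B1–B5, B5–B6, B2–B7, B1–B8
Each bag holds 4 vertices, so the decomposition has width 3, which upper-bounds the treewidth. On the other hand G contains the 4-clique {b, d, i, k}. A clique must lie in a single bag of any decomposition, so no decomposition can have width below 3. Hence tw(G) = 3 exactly.

3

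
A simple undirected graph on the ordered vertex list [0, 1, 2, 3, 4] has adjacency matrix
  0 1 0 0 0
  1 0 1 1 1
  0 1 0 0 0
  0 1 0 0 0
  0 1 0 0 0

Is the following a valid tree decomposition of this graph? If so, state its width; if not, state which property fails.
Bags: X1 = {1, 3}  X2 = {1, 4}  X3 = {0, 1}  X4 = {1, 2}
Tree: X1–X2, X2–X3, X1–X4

Every vertex of G appears in some bag (union = {0, 1, 2, 3, 4}); every edge is covered by a bag; and for each vertex v the set of bags containing v is connected in the bag tree. The decomposition is therefore valid. The largest bag has 2 vertices, so the width is 1.

Yes; width 1.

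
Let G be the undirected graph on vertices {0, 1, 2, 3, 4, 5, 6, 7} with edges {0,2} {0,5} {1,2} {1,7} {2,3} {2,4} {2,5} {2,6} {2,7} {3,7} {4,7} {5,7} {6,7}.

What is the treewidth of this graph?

A width-2 tree decomposition is:
Bags: B1 = {2, 4, 7}  B2 = {2, 3, 7}  B3 = {2, 5, 7}  B4 = {0, 2, 5}  B5 = {2, 6, 7}  B6 = {1, 2, 7}
Tree: B1–B2, B2–B3, B3–B4, B1–B5, B3–B6
The largest bag has 3 vertices, giving width 2; this decomposition certifies tw(G) ≤ 2. Conversely, {0, 2, 5} is a clique of size 3, and the vertices of any clique must share a bag in every tree decomposition; so some bag has ≥ 3 vertices and tw(G) ≥ 2. The upper and lower bounds meet at 2, so that is the treewidth.

2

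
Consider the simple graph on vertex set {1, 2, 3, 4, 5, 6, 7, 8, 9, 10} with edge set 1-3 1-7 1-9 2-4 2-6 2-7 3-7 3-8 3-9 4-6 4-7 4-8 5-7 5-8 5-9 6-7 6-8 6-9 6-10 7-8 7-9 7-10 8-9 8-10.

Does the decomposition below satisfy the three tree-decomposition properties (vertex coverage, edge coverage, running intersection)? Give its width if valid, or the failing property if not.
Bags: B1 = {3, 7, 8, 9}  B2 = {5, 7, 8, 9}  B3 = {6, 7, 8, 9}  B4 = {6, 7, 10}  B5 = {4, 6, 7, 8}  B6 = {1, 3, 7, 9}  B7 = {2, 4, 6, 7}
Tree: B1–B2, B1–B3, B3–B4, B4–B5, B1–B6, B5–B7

No — edge (8,10) lies in no bag.

A tree decomposition must satisfy three properties: every vertex lies in some bag; for every edge, both endpoints lie together in some bag; and for every vertex, the bags containing it form a connected subtree. Here edge (8,10) lies in no bag, so the decomposition is invalid.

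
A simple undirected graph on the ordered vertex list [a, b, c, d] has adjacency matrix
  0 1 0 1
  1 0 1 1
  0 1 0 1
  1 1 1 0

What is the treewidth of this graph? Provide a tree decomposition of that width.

Treewidth 2.
One optimal decomposition is:
Bags: B1 = {b, c, d}  B2 = {a, b, d}
Tree: B1–B2

Each bag holds 3 vertices, so the decomposition has width 2, which upper-bounds the treewidth. Conversely, {b, c, d} is a clique of size 3, and the vertices of any clique must share a bag in every tree decomposition; so some bag has ≥ 3 vertices and tw(G) ≥ 2. Combining the bounds, tw(G) = 2.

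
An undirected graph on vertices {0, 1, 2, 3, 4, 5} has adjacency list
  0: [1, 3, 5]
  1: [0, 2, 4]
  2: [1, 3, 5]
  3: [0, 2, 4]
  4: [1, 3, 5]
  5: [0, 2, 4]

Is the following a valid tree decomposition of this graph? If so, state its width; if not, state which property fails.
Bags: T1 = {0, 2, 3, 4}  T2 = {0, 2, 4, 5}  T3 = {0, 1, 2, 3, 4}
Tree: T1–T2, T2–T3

A tree decomposition must satisfy three properties: every vertex lies in some bag; for every edge, both endpoints lie together in some bag; and for every vertex, the bags containing it form a connected subtree. Here bags containing vertex 3 are not connected in the tree, so the decomposition is invalid.

No — bags containing vertex 3 are not connected in the tree.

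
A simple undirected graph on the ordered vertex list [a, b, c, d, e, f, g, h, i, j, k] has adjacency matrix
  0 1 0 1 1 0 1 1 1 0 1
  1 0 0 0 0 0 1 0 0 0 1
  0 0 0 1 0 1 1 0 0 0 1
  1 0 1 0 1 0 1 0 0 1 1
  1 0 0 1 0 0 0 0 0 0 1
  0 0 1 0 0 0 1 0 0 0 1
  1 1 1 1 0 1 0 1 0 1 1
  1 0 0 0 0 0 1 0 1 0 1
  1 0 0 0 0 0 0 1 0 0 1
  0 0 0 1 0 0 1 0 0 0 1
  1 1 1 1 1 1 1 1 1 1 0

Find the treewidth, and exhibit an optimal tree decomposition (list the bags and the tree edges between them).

Treewidth 3.
Bags: B1 = {a, d, g, k}  B2 = {a, g, h, k}  B3 = {c, d, g, k}  B4 = {a, h, i, k}  B5 = {c, f, g, k}  B6 = {a, b, g, k}  B7 = {a, d, e, k}  B8 = {d, g, j, k}
Tree: B1–B2, B1–B3, B2–B4, B3–B5, B1–B6, B1–B7, B1–B8

Every bag has size at most 4, so the width is 4 − 1 = 3 and tw(G) ≤ 3. On the other hand G contains the 4-clique {d, g, j, k}. A clique must lie in a single bag of any decomposition, so no decomposition can have width below 3. Therefore the treewidth is 3.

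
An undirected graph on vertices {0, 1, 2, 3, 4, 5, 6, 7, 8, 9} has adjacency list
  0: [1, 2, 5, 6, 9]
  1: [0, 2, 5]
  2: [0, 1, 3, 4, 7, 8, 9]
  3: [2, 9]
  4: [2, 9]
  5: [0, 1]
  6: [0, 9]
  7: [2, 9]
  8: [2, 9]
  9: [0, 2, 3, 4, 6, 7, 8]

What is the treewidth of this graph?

A width-2 tree decomposition is:
Bags: B1 = {2, 7, 9}  B2 = {0, 2, 9}  B3 = {0, 6, 9}  B4 = {0, 1, 2}  B5 = {0, 1, 5}  B6 = {2, 3, 9}  B7 = {2, 4, 9}  B8 = {2, 8, 9}
Tree: B1–B2, B2–B3, B2–B4, B4–B5, B2–B6, B2–B7, B6–B8
Every bag has size at most 3, so the width is 3 − 1 = 2 and tw(G) ≤ 2. Conversely, {0, 1, 2} is a clique of size 3, and the vertices of any clique must share a bag in every tree decomposition; so some bag has ≥ 3 vertices and tw(G) ≥ 2. Therefore the treewidth is 2.

2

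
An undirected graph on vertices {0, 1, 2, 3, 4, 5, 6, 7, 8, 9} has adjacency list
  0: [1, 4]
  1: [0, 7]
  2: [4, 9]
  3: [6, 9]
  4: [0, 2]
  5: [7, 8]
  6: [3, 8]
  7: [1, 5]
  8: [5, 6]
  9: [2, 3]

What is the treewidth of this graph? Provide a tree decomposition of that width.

Treewidth 2.
One optimal decomposition is:
Bags: B1 = {2, 3, 9}  B2 = {2, 3, 6}  B3 = {2, 6, 8}  B4 = {2, 5, 8}  B5 = {2, 5, 7}  B6 = {1, 2, 7}  B7 = {0, 1, 2}  B8 = {0, 2, 4}
Tree: B1–B2, B2–B3, B3–B4, B4–B5, B5–B6, B6–B7, B7–B8

The largest bag has 3 vertices, giving width 2; this decomposition certifies tw(G) ≤ 2. Since 2–9–3–6–8–5–7–1–0–4–2 is a cycle in G, G is not acyclic. Forests are exactly the graphs of treewidth ≤ 1, so tw(G) ≥ 2. Combining the bounds, tw(G) = 2.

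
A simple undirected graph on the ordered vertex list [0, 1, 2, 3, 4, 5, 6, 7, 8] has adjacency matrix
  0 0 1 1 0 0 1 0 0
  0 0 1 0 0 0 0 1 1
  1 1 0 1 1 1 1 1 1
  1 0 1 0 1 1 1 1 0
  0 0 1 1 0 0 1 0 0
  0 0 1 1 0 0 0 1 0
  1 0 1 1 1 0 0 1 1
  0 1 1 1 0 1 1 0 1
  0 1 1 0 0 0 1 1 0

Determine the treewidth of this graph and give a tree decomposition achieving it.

Each bag holds 4 vertices, so the decomposition has width 3, which upper-bounds the treewidth. For the lower bound, the 4 vertices {1, 2, 7, 8} are pairwise adjacent, and any tree decomposition puts a clique entirely inside one bag — forcing width ≥ 3. The upper and lower bounds meet at 3, so that is the treewidth.

Treewidth 3.
One optimal decomposition is:
Bags: B1 = {2, 3, 6, 7}  B2 = {2, 3, 4, 6}  B3 = {2, 3, 5, 7}  B4 = {2, 6, 7, 8}  B5 = {1, 2, 7, 8}  B6 = {0, 2, 3, 6}
Tree: B1–B2, B1–B3, B1–B4, B4–B5, B2–B6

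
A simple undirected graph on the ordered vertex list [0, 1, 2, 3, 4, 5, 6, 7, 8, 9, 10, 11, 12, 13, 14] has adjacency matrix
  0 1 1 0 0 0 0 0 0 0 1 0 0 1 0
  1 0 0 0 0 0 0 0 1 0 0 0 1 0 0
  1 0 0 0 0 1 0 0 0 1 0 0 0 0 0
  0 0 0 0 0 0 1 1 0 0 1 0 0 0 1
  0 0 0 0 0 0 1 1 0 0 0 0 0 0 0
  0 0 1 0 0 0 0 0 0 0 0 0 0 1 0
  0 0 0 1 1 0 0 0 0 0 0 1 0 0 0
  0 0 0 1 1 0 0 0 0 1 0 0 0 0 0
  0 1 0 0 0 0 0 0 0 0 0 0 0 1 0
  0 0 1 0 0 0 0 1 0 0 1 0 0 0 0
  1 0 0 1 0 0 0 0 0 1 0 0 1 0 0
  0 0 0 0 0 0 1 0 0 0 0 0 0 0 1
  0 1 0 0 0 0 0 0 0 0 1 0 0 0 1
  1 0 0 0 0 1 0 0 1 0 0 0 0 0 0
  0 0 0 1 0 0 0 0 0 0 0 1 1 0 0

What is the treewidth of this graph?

A width-3 tree decomposition is:
Bags: B1 = {4, 6, 7, 11}  B2 = {3, 6, 7, 11}  B3 = {3, 7, 11, 14}  B4 = {3, 7, 9, 14}  B5 = {3, 9, 10, 14}  B6 = {9, 10, 12, 14}  B7 = {2, 9, 10, 12}  B8 = {0, 2, 10, 12}  B9 = {0, 1, 2, 12}  B10 = {0, 1, 2, 5}  B11 = {0, 1, 5, 13}  B12 = {1, 5, 8, 13}
Tree: B1–B2, B2–B3, B3–B4, B4–B5, B5–B6, B6–B7, B7–B8, B8–B9, B9–B10, B10–B11, B11–B12
The largest bag has 4 vertices, giving width 3; this decomposition certifies tw(G) ≤ 3. For the lower bound: the 4 vertex sets {4,6,11}, {7}, {3}, {9,10,12,14} are disjoint, each induces a connected subgraph, and every pair is joined by at least one edge of G. Contracting each set to a single vertex therefore yields K_{4} as a minor, and since treewidth is minor-monotone, tw(G) ≥ tw(K_{4}) = 3. Hence tw(G) = 3 exactly.

3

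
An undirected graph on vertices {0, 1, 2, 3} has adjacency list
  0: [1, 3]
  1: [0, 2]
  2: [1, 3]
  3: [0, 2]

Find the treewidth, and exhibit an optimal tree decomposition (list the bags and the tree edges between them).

Treewidth 2.
One optimal decomposition is:
Bags: B1 = {0, 1, 3}  B2 = {1, 2, 3}
Tree: B1–B2

Each bag holds 3 vertices, so the decomposition has width 2, which upper-bounds the treewidth. The edges 1–0–3–2–1 form a cycle, so G is not a tree and its treewidth is at least 2. Combining the bounds, tw(G) = 2.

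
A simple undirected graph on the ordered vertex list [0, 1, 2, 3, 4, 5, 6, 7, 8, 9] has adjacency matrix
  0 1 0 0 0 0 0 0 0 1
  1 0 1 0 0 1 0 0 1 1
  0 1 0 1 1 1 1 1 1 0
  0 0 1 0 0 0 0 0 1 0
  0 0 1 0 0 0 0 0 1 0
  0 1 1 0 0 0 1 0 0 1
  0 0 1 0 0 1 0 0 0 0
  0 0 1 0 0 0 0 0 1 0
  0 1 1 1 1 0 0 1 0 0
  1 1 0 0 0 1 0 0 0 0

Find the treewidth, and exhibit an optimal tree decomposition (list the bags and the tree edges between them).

Each bag holds 3 vertices, so the decomposition has width 2, which upper-bounds the treewidth. Conversely, {0, 1, 9} is a clique of size 3, and the vertices of any clique must share a bag in every tree decomposition; so some bag has ≥ 3 vertices and tw(G) ≥ 2. Hence tw(G) = 2 exactly.

Treewidth 2.
Bags: B1 = {1, 2, 8}  B2 = {2, 3, 8}  B3 = {1, 2, 5}  B4 = {2, 7, 8}  B5 = {2, 4, 8}  B6 = {1, 5, 9}  B7 = {0, 1, 9}  B8 = {2, 5, 6}
Tree: B1–B2, B1–B3, B1–B4, B2–B5, B3–B6, B6–B7, B3–B8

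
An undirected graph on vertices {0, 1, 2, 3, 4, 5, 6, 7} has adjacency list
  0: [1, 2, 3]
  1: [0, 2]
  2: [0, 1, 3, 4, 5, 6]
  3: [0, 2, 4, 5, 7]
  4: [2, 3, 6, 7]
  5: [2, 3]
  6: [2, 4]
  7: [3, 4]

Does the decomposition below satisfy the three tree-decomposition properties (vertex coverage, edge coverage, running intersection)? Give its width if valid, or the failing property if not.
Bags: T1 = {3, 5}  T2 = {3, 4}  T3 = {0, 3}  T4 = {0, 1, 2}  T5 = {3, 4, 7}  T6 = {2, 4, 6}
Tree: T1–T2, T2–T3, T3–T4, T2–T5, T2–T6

No — edge (2,3) lies in no bag.

A tree decomposition must satisfy three properties: every vertex lies in some bag; for every edge, both endpoints lie together in some bag; and for every vertex, the bags containing it form a connected subtree. Here edge (2,3) lies in no bag, so the decomposition is invalid.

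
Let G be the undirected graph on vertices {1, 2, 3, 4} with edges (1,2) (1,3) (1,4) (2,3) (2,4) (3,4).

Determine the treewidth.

A width-3 tree decomposition is:
Bags: B1 = {1, 2, 3, 4}
Tree: (single bag)
A single bag containing all 4 vertices is trivially a valid decomposition of width 3. On the other hand G contains the 4-clique {1, 2, 3, 4}. A clique must lie in a single bag of any decomposition, so no decomposition can have width below 3. Therefore the treewidth is 3.

3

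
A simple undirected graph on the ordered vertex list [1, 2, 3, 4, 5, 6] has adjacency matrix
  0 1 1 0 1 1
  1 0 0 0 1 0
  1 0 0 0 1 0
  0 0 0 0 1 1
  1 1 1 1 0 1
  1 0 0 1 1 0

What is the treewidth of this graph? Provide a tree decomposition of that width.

Treewidth 2.
One such decomposition:
Bags: B1 = {1, 3, 5}  B2 = {1, 2, 5}  B3 = {1, 5, 6}  B4 = {4, 5, 6}
Tree: B1–B2, B1–B3, B3–B4

The largest bag has 3 vertices, giving width 2; this decomposition certifies tw(G) ≤ 2. On the other hand G contains the 3-clique {1, 2, 5}. A clique must lie in a single bag of any decomposition, so no decomposition can have width below 2. The upper and lower bounds meet at 2, so that is the treewidth.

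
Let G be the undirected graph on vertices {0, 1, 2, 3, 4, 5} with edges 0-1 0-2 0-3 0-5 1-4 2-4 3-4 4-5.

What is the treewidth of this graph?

A width-2 tree decomposition is:
Bags: B1 = {0, 3, 4}  B2 = {0, 1, 4}  B3 = {0, 2, 4}  B4 = {0, 4, 5}
Tree: B1–B2, B2–B3, B3–B4
Each bag holds 3 vertices, so the decomposition has width 2, which upper-bounds the treewidth. For the lower bound, G contains the cycle 0–3–4–1–0, so G is not a forest; only forests have treewidth ≤ 1, hence tw(G) ≥ 2. The upper and lower bounds meet at 2, so that is the treewidth.

2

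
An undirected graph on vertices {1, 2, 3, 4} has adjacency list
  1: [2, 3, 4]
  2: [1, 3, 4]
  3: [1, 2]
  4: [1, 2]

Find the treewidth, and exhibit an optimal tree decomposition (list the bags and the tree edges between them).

Treewidth 2.
Bags: B1 = {1, 2, 4}  B2 = {1, 2, 3}
Tree: B1–B2

Each bag holds 3 vertices, so the decomposition has width 2, which upper-bounds the treewidth. On the other hand G contains the 3-clique {1, 2, 3}. A clique must lie in a single bag of any decomposition, so no decomposition can have width below 2. The upper and lower bounds meet at 2, so that is the treewidth.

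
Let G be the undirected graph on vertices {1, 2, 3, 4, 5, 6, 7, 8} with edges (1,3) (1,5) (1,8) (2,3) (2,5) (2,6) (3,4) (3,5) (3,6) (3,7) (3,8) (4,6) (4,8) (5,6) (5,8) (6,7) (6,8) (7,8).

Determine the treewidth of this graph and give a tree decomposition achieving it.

Each bag holds 4 vertices, so the decomposition has width 3, which upper-bounds the treewidth. Conversely, {1, 3, 5, 8} is a clique of size 4, and the vertices of any clique must share a bag in every tree decomposition; so some bag has ≥ 4 vertices and tw(G) ≥ 3. Combining the bounds, tw(G) = 3.

Treewidth 3.
One such decomposition:
Bags: B1 = {1, 3, 5, 8}  B2 = {3, 5, 6, 8}  B3 = {3, 6, 7, 8}  B4 = {3, 4, 6, 8}  B5 = {2, 3, 5, 6}
Tree: B1–B2, B2–B3, B2–B4, B2–B5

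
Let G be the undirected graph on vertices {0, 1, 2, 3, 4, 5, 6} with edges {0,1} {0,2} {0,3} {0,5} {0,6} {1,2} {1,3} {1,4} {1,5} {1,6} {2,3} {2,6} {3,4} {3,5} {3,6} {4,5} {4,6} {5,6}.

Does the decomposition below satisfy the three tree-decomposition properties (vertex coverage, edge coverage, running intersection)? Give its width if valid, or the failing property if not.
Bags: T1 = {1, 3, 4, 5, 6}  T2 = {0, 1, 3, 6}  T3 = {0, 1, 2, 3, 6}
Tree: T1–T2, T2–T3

No — edge (5,0) lies in no bag.

A tree decomposition must satisfy three properties: every vertex lies in some bag; for every edge, both endpoints lie together in some bag; and for every vertex, the bags containing it form a connected subtree. Here edge (5,0) lies in no bag, so the decomposition is invalid.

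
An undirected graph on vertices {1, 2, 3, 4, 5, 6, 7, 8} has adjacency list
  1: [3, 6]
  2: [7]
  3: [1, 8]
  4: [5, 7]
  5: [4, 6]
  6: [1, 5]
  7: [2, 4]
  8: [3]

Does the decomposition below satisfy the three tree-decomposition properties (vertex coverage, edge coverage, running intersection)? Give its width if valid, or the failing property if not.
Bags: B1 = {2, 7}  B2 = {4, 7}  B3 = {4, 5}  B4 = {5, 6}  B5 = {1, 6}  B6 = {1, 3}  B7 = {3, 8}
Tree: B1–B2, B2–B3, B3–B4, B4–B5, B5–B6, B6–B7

Yes; width 1.

Every vertex of G appears in some bag (union = {1, 2, 3, 4, 5, 6, 7, 8}); every edge is covered by a bag; and for each vertex v the set of bags containing v is connected in the bag tree. The decomposition is therefore valid. The largest bag has 2 vertices, so the width is 1.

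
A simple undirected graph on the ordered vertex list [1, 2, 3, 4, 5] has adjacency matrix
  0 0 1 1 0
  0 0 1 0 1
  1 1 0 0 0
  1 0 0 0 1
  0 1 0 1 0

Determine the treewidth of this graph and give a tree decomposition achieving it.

Treewidth 2.
One optimal decomposition is:
Bags: B1 = {1, 2, 3}  B2 = {1, 2, 5}  B3 = {1, 4, 5}
Tree: B1–B2, B2–B3

Each bag holds 3 vertices, so the decomposition has width 2, which upper-bounds the treewidth. Since 1–3–2–5–4–1 is a cycle in G, G is not acyclic. Forests are exactly the graphs of treewidth ≤ 1, so tw(G) ≥ 2. Combining the bounds, tw(G) = 2.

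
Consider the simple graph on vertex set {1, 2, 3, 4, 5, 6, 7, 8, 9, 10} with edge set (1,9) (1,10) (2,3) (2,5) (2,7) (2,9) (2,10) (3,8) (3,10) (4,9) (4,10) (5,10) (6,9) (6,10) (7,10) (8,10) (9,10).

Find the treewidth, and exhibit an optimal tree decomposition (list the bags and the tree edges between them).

Treewidth 2.
One such decomposition:
Bags: B1 = {2, 5, 10}  B2 = {2, 3, 10}  B3 = {2, 9, 10}  B4 = {3, 8, 10}  B5 = {2, 7, 10}  B6 = {4, 9, 10}  B7 = {1, 9, 10}  B8 = {6, 9, 10}
Tree: B1–B2, B2–B3, B2–B4, B2–B5, B3–B6, B6–B7, B3–B8

The largest bag has 3 vertices, giving width 2; this decomposition certifies tw(G) ≤ 2. Conversely, {1, 9, 10} is a clique of size 3, and the vertices of any clique must share a bag in every tree decomposition; so some bag has ≥ 3 vertices and tw(G) ≥ 2. Hence tw(G) = 2 exactly.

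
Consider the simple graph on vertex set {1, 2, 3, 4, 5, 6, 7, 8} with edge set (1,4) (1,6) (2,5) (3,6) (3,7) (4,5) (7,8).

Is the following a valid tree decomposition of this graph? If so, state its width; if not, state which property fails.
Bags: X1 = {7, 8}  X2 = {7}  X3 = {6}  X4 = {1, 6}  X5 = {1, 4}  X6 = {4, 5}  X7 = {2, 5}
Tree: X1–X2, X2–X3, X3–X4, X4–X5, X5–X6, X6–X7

A tree decomposition must satisfy three properties: every vertex lies in some bag; for every edge, both endpoints lie together in some bag; and for every vertex, the bags containing it form a connected subtree. Here vertex 3 appears in no bag, so the decomposition is invalid.

No — vertex 3 appears in no bag.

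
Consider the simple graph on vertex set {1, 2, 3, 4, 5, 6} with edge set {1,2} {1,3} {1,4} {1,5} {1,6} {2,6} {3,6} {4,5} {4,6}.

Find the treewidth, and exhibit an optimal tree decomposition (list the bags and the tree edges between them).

Treewidth 2.
One optimal decomposition is:
Bags: B1 = {1, 4, 6}  B2 = {1, 2, 6}  B3 = {1, 4, 5}  B4 = {1, 3, 6}
Tree: B1–B2, B1–B3, B2–B4

The largest bag has 3 vertices, giving width 2; this decomposition certifies tw(G) ≤ 2. For the lower bound, the 3 vertices {1, 4, 5} are pairwise adjacent, and any tree decomposition puts a clique entirely inside one bag — forcing width ≥ 2. Combining the bounds, tw(G) = 2.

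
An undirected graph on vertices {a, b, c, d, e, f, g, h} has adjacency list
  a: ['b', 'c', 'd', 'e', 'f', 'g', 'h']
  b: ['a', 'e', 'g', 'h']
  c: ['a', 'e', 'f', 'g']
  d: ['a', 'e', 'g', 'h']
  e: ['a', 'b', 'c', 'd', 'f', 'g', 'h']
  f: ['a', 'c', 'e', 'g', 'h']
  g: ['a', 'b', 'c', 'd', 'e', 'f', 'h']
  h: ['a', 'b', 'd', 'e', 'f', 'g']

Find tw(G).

A width-4 tree decomposition is:
Bags: B1 = {a, e, f, g, h}  B2 = {a, b, e, g, h}  B3 = {a, c, e, f, g}  B4 = {a, d, e, g, h}
Tree: B1–B2, B1–B3, B1–B4
Each bag holds 5 vertices, so the decomposition has width 4, which upper-bounds the treewidth. For the lower bound, the 5 vertices {a, d, e, g, h} are pairwise adjacent, and any tree decomposition puts a clique entirely inside one bag — forcing width ≥ 4. Combining the bounds, tw(G) = 4.

4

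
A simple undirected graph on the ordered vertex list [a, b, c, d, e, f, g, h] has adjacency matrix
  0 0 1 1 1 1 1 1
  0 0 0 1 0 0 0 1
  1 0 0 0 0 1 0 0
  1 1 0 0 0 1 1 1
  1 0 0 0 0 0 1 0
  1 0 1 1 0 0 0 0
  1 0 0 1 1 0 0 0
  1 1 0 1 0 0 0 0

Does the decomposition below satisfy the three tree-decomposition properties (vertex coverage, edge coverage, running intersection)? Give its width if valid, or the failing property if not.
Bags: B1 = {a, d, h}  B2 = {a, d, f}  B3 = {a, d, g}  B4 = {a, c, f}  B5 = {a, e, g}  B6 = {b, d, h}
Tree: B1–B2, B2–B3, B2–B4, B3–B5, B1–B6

Every vertex of G appears in some bag (union = {a, b, c, d, e, f, g, h}); every edge is covered by a bag; and for each vertex v the set of bags containing v is connected in the bag tree. The decomposition is therefore valid. The largest bag has 3 vertices, so the width is 2.

Yes; width 2.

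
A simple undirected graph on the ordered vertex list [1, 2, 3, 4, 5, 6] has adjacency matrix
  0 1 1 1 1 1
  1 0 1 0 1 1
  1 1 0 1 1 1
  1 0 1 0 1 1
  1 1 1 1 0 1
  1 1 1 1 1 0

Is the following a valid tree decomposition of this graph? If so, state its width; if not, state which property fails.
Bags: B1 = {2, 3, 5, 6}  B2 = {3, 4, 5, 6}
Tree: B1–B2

No — vertex 1 appears in no bag.

A tree decomposition must satisfy three properties: every vertex lies in some bag; for every edge, both endpoints lie together in some bag; and for every vertex, the bags containing it form a connected subtree. Here vertex 1 appears in no bag, so the decomposition is invalid.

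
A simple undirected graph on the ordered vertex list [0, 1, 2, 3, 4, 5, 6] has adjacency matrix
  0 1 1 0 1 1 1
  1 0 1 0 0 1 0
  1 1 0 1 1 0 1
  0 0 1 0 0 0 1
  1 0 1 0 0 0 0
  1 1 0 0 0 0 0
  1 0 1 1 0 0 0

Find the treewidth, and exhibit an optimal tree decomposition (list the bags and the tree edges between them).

Treewidth 2.
Bags: B1 = {0, 2, 6}  B2 = {0, 1, 2}  B3 = {2, 3, 6}  B4 = {0, 2, 4}  B5 = {0, 1, 5}
Tree: B1–B2, B1–B3, B2–B4, B2–B5

Each bag holds 3 vertices, so the decomposition has width 2, which upper-bounds the treewidth. On the other hand G contains the 3-clique {0, 1, 2}. A clique must lie in a single bag of any decomposition, so no decomposition can have width below 2. Therefore the treewidth is 2.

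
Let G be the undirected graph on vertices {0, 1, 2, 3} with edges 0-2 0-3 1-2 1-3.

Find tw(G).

2

A width-2 tree decomposition is:
Bags: B1 = {1, 2, 3}  B2 = {0, 2, 3}
Tree: B1–B2
The largest bag has 3 vertices, giving width 2; this decomposition certifies tw(G) ≤ 2. Since 3–1–2–0–3 is a cycle in G, G is not acyclic. Forests are exactly the graphs of treewidth ≤ 1, so tw(G) ≥ 2. Hence tw(G) = 2 exactly.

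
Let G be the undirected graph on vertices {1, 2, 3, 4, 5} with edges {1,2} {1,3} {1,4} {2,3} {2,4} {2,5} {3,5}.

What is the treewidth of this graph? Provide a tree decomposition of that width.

Each bag holds 3 vertices, so the decomposition has width 2, which upper-bounds the treewidth. For the lower bound, the 3 vertices {1, 2, 3} are pairwise adjacent, and any tree decomposition puts a clique entirely inside one bag — forcing width ≥ 2. Therefore the treewidth is 2.

Treewidth 2.
One such decomposition:
Bags: B1 = {1, 2, 3}  B2 = {2, 3, 5}  B3 = {1, 2, 4}
Tree: B1–B2, B1–B3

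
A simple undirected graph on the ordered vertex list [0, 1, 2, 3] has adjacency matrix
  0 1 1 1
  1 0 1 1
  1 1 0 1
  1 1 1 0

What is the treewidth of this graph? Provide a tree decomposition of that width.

A single bag containing all 4 vertices is trivially a valid decomposition of width 3. Conversely, {0, 1, 2, 3} is a clique of size 4, and the vertices of any clique must share a bag in every tree decomposition; so some bag has ≥ 4 vertices and tw(G) ≥ 3. Combining the bounds, tw(G) = 3.

Treewidth 3.
Bags: B1 = {0, 1, 2, 3}
Tree: (single bag)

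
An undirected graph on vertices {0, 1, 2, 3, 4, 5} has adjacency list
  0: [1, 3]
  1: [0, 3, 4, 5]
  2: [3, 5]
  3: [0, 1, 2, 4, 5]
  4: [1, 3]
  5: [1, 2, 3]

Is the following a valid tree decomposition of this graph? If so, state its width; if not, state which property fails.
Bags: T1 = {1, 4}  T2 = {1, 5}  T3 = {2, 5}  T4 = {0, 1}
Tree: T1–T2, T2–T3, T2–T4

A tree decomposition must satisfy three properties: every vertex lies in some bag; for every edge, both endpoints lie together in some bag; and for every vertex, the bags containing it form a connected subtree. Here vertex 3 appears in no bag, so the decomposition is invalid.

No — vertex 3 appears in no bag.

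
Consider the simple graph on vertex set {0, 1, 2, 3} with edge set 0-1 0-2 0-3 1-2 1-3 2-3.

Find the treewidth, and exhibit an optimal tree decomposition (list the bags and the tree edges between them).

Treewidth 3.
One optimal decomposition is:
Bags: B1 = {0, 1, 2, 3}
Tree: (single bag)

With just one bag of size 4, the width is 4 − 1 = 3, so tw(G) ≤ 3. Conversely, {0, 1, 2, 3} is a clique of size 4, and the vertices of any clique must share a bag in every tree decomposition; so some bag has ≥ 4 vertices and tw(G) ≥ 3. Hence tw(G) = 3 exactly.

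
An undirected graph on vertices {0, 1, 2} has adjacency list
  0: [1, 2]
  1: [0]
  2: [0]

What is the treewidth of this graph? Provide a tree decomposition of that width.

Treewidth 1.
One such decomposition:
Bags: B1 = {0, 1}  B2 = {0, 2}
Tree: B1–B2

Every bag has size at most 2, so the width is 2 − 1 = 1 and tw(G) ≤ 1. Since G has at least one edge (e.g. 0–1), it is not an edgeless graph, so tw(G) ≥ 1. The upper and lower bounds meet at 1, so that is the treewidth.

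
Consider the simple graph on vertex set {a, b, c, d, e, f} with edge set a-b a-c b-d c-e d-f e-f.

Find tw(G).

A width-2 tree decomposition is:
Bags: B1 = {a, c, e}  B2 = {a, b, e}  B3 = {b, d, e}  B4 = {d, e, f}
Tree: B1–B2, B2–B3, B3–B4
Every bag has size at most 3, so the width is 3 − 1 = 2 and tw(G) ≤ 2. The edges e–c–a–b–d–f–e form a cycle, so G is not a tree and its treewidth is at least 2. Therefore the treewidth is 2.

2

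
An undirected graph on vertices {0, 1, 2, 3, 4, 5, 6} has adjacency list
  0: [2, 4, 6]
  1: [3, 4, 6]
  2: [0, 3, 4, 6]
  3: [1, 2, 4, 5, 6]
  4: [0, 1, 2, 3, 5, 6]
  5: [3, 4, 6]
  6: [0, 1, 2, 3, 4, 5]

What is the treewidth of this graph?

A width-3 tree decomposition is:
Bags: B1 = {2, 3, 4, 6}  B2 = {1, 3, 4, 6}  B3 = {0, 2, 4, 6}  B4 = {3, 4, 5, 6}
Tree: B1–B2, B1–B3, B2–B4
Each bag holds 4 vertices, so the decomposition has width 3, which upper-bounds the treewidth. For the lower bound, the 4 vertices {0, 2, 4, 6} are pairwise adjacent, and any tree decomposition puts a clique entirely inside one bag — forcing width ≥ 3. Hence tw(G) = 3 exactly.

3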